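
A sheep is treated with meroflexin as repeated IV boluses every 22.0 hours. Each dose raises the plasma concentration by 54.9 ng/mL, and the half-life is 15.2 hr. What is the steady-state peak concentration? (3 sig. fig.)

k = ln 2 / 15.2 = 0.04560 hr⁻¹
Fraction remaining after one interval: e^(−kτ) = e^(−0.04560 × 22.0) = 0.3667
R = 1 / (1 − 0.3667) = 1.579
Css,max = 54.9 × 1.579 ≈ 86.7 ng/mL

86.7 ng/mL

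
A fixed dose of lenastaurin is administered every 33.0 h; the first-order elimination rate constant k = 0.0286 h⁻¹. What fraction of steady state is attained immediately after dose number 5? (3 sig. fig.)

0.991

f_n = 1 − e^(−nkτ) = 1 − e^(−5 × 0.02860 × 33.0) = 1 − e^(−4.719) = 1 − 0.008924 ≈ 0.991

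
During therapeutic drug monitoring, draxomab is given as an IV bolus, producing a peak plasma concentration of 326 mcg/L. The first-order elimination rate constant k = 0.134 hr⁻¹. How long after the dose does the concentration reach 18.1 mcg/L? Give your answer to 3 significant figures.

21.6 hours

C(t) = C₀ e^(−kt)  ⇒  t = ln(C₀/C) / k
t = ln(326/18.1) / 0.1340 = 2.891 / 0.1340 ≈ 21.6 hours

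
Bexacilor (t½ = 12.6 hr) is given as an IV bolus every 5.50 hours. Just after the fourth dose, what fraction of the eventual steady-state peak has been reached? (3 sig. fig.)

0.702

k = ln 2 / 12.6 = 0.05501 hr⁻¹
f_n = 1 − e^(−nkτ) = 1 − e^(−4 × 0.05501 × 5.50) = 1 − e^(−1.210) = 1 − 0.2981 ≈ 0.702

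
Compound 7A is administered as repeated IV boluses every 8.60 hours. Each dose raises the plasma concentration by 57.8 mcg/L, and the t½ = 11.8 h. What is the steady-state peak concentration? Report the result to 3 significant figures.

k = ln 2 / 11.8 = 0.05874 h⁻¹
Fraction remaining after one interval: e^(−kτ) = e^(−0.05874 × 8.60) = 0.6034
R = 1 / (1 − 0.6034) = 2.521
Css,max = 57.8 × 2.521 ≈ 146 mcg/L

146 mcg/L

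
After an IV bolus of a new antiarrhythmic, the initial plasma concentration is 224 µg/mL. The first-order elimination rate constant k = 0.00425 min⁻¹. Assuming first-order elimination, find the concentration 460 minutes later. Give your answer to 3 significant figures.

31.7 µg/mL

C(t) = C₀ e^(−kt) = 224 × e^(−0.004250 × 460) = 224 × e^(−1.955) = 224 × 0.1416 ≈ 31.7 µg/mL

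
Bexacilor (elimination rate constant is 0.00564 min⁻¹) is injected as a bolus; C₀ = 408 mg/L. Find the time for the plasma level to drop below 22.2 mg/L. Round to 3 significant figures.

516 minutes

C(t) = C₀ e^(−kt)  ⇒  t = ln(C₀/C) / k
t = ln(408/22.2) / 0.005640 = 2.911 / 0.005640 ≈ 516 minutes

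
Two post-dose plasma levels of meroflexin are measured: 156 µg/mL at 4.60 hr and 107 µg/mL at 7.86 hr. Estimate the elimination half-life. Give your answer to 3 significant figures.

k = ln(C₁/C₂) / (t₂ − t₁) = ln(156/107) / (7.86 − 4.60)
  = 0.3770 / 3.260 = 0.1157 hr⁻¹
t½ = ln 2 / k = ln 2 / 0.1157 ≈ 5.99 hours

5.99 hours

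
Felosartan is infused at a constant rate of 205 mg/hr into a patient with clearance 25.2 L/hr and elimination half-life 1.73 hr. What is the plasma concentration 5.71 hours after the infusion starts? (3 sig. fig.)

7.31 µg/mL

Css = rate / CL = 205 / 25.2 = 8.135 µg/mL
k = ln 2 / 1.73 = 0.4007 hr⁻¹
C(t) = Css (1 − e^(−kt)) = 8.135 × (1 − e^(−2.288)) = 8.135 × 0.8985 ≈ 7.31 µg/mL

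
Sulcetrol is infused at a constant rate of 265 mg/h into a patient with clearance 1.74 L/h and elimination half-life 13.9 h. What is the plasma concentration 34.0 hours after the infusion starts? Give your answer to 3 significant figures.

124 mg/L

Css = rate / CL = 265 / 1.74 = 152.3 mg/L
k = ln 2 / 13.9 = 0.04987 h⁻¹
C(t) = Css (1 − e^(−kt)) = 152.3 × (1 − e^(−1.695)) = 152.3 × 0.8165 ≈ 124 mg/L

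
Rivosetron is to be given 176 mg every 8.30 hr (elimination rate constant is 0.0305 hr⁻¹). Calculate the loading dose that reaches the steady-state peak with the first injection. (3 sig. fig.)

Accumulation ratio R = 1 / (1 − e^(−kτ)) = 1 / (1 − e^(−0.03050×8.30)) = 1 / (1 − 0.7764) = 4.471
Loading dose = maintenance dose × R = 176 × 4.471 ≈ 787 mg

787 mg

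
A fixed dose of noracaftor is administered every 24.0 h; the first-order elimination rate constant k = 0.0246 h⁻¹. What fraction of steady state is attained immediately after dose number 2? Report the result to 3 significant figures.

f_n = 1 − e^(−nkτ) = 1 − e^(−2 × 0.02460 × 24.0) = 1 − e^(−1.181) = 1 − 0.3070 ≈ 0.693

0.693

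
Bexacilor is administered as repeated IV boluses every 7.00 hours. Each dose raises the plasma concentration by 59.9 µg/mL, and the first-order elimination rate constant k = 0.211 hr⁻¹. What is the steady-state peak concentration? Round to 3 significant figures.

Fraction remaining after one interval: e^(−kτ) = e^(−0.2110 × 7.00) = 0.2283
R = 1 / (1 − 0.2283) = 1.296
Css,max = 59.9 × 1.296 ≈ 77.6 µg/mL

77.6 µg/mL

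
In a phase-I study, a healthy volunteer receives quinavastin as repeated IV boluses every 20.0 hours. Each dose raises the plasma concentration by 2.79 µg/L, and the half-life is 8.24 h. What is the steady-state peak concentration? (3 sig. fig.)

3.43 µg/L

k = ln 2 / 8.24 = 0.08412 h⁻¹
Fraction remaining after one interval: e^(−kτ) = e^(−0.08412 × 20.0) = 0.1859
R = 1 / (1 − 0.1859) = 1.228
Css,max = 2.79 × 1.228 ≈ 3.43 µg/L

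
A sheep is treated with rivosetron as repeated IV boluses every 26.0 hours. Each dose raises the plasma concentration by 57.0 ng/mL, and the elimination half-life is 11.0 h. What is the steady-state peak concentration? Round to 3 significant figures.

k = ln 2 / 11.0 = 0.06301 h⁻¹
Fraction remaining after one interval: e^(−kτ) = e^(−0.06301 × 26.0) = 0.1943
R = 1 / (1 − 0.1943) = 1.241
Css,max = 57.0 × 1.241 ≈ 70.7 ng/mL

70.7 ng/mL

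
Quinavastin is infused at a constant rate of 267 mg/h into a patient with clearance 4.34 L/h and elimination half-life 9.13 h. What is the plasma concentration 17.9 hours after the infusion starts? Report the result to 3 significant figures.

Css = rate / CL = 267 / 4.34 = 61.52 mg/L
k = ln 2 / 9.13 = 0.07592 h⁻¹
C(t) = Css (1 − e^(−kt)) = 61.52 × (1 − e^(−1.359)) = 61.52 × 0.7431 ≈ 45.7 mg/L

45.7 mg/L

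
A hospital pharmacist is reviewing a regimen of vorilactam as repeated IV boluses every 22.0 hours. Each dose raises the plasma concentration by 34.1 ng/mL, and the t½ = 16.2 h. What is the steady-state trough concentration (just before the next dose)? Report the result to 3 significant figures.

21.8 ng/mL

k = ln 2 / 16.2 = 0.04279 h⁻¹
Fraction remaining after one interval: e^(−kτ) = e^(−0.04279 × 22.0) = 0.3901
R = 1 / (1 − 0.3901) = 1.640
Css,max = 34.1 × 1.640 = 55.91 ng/mL
Css,min = Css,max × e^(−kτ) = 55.91 × 0.3901 ≈ 21.8 ng/mL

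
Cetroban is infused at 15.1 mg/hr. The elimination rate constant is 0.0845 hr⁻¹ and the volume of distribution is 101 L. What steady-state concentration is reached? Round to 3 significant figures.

CL = k · V = 0.0845 × 101 = 8.535 L/hr
Css = rate / CL = 15.1 / 8.535 ≈ 1.77 mg/L

1.77 mg/L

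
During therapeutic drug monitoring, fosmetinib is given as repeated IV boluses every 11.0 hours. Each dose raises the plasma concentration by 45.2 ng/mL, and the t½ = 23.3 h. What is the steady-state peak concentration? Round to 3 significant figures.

162 ng/mL

k = ln 2 / 23.3 = 0.02975 h⁻¹
Fraction remaining after one interval: e^(−kτ) = e^(−0.02975 × 11.0) = 0.7209
R = 1 / (1 − 0.7209) = 3.583
Css,max = 45.2 × 3.583 ≈ 162 ng/mL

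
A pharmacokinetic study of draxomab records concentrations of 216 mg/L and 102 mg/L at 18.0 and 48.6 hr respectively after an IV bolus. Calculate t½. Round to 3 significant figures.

28.3 hours

k = ln(C₁/C₂) / (t₂ − t₁) = ln(216/102) / (48.6 − 18.0)
  = 0.7503 / 30.60 = 0.02452 hr⁻¹
t½ = ln 2 / k = ln 2 / 0.02452 ≈ 28.3 hours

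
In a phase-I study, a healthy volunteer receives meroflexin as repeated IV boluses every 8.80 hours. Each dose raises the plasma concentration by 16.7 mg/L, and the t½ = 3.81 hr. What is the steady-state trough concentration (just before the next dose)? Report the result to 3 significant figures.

k = ln 2 / 3.81 = 0.1819 hr⁻¹
Fraction remaining after one interval: e^(−kτ) = e^(−0.1819 × 8.80) = 0.2017
R = 1 / (1 − 0.2017) = 1.253
Css,max = 16.7 × 1.253 = 20.92 mg/L
Css,min = Css,max × e^(−kτ) = 20.92 × 0.2017 ≈ 4.22 mg/L

4.22 mg/L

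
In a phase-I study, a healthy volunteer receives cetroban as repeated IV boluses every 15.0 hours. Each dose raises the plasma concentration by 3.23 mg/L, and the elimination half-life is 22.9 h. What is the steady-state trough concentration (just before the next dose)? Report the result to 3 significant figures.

k = ln 2 / 22.9 = 0.03027 h⁻¹
Fraction remaining after one interval: e^(−kτ) = e^(−0.03027 × 15.0) = 0.6351
R = 1 / (1 − 0.6351) = 2.740
Css,max = 3.23 × 2.740 = 8.851 mg/L
Css,min = Css,max × e^(−kτ) = 8.851 × 0.6351 ≈ 5.62 mg/L

5.62 mg/L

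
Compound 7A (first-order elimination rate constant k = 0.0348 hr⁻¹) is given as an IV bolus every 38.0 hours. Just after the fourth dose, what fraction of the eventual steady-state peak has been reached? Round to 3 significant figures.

0.995

f_n = 1 − e^(−nkτ) = 1 − e^(−4 × 0.03480 × 38.0) = 1 − e^(−5.290) = 1 − 0.005044 ≈ 0.995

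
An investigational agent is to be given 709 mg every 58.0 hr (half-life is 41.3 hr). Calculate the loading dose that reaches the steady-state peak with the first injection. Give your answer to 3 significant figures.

k = ln 2 / 41.3 = 0.01678 hr⁻¹
Accumulation ratio R = 1 / (1 − e^(−kτ)) = 1 / (1 − e^(−0.01678×58.0)) = 1 / (1 − 0.3778) = 1.607
Loading dose = maintenance dose × R = 709 × 1.607 ≈ 1140 mg

1140 mg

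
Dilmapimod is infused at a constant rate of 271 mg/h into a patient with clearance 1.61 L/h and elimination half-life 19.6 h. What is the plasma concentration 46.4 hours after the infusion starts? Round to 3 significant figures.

Css = rate / CL = 271 / 1.61 = 168.3 µg/mL
k = ln 2 / 19.6 = 0.03536 h⁻¹
C(t) = Css (1 − e^(−kt)) = 168.3 × (1 − e^(−1.641)) = 168.3 × 0.8062 ≈ 136 µg/mL

136 µg/mL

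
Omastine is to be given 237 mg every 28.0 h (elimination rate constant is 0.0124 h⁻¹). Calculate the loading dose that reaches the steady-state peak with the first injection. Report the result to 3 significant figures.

808 mg

Accumulation ratio R = 1 / (1 − e^(−kτ)) = 1 / (1 − e^(−0.01240×28.0)) = 1 / (1 − 0.7067) = 3.409
Loading dose = maintenance dose × R = 237 × 3.409 ≈ 808 mg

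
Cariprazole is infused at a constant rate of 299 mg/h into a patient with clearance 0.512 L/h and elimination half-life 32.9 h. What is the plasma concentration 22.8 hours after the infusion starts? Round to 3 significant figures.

223 µg/mL

Css = rate / CL = 299 / 0.512 = 584.0 µg/mL
k = ln 2 / 32.9 = 0.02107 h⁻¹
C(t) = Css (1 − e^(−kt)) = 584.0 × (1 − e^(−0.4804)) = 584.0 × 0.3814 ≈ 223 µg/mL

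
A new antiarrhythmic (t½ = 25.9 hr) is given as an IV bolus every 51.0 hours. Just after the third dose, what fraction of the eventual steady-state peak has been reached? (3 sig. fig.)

k = ln 2 / 25.9 = 0.02676 hr⁻¹
f_n = 1 − e^(−nkτ) = 1 − e^(−3 × 0.02676 × 51.0) = 1 − e^(−4.095) = 1 − 0.01666 ≈ 0.983

0.983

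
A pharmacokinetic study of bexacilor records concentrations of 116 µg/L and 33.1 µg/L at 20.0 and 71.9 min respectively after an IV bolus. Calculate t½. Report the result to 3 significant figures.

28.7 minutes

k = ln(C₁/C₂) / (t₂ − t₁) = ln(116/33.1) / (71.9 − 20.0)
  = 1.254 / 51.90 = 0.02416 min⁻¹
t½ = ln 2 / k = ln 2 / 0.02416 ≈ 28.7 minutes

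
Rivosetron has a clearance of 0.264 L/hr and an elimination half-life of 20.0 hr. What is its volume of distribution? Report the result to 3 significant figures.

7.62 L

k = ln 2 / t½ = ln 2 / 20.0 = 0.03466 hr⁻¹
V = CL / k = 0.264 / 0.03466 ≈ 7.62 L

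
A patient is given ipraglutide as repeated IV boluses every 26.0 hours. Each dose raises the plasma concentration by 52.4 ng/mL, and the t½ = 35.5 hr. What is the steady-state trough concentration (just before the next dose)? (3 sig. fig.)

k = ln 2 / 35.5 = 0.01953 hr⁻¹
Fraction remaining after one interval: e^(−kτ) = e^(−0.01953 × 26.0) = 0.6019
R = 1 / (1 − 0.6019) = 2.512
Css,max = 52.4 × 2.512 = 131.6 ng/mL
Css,min = Css,max × e^(−kτ) = 131.6 × 0.6019 ≈ 79.2 ng/mL

79.2 ng/mL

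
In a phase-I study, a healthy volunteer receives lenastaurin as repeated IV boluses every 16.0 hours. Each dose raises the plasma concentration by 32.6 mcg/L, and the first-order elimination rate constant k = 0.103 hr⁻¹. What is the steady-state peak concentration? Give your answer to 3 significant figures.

40.4 mcg/L

Fraction remaining after one interval: e^(−kτ) = e^(−0.1030 × 16.0) = 0.1924
R = 1 / (1 − 0.1924) = 1.238
Css,max = 32.6 × 1.238 ≈ 40.4 mcg/L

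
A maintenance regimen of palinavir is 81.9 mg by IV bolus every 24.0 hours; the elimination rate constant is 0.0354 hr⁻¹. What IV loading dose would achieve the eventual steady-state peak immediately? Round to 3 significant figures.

143 mg

Accumulation ratio R = 1 / (1 − e^(−kτ)) = 1 / (1 − e^(−0.03540×24.0)) = 1 / (1 − 0.4276) = 1.747
Loading dose = maintenance dose × R = 81.9 × 1.747 ≈ 143 mg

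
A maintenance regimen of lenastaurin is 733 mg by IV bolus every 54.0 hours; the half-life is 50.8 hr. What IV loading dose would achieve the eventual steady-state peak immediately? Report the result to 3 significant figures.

k = ln 2 / 50.8 = 0.01364 hr⁻¹
Accumulation ratio R = 1 / (1 − e^(−kτ)) = 1 / (1 − e^(−0.01364×54.0)) = 1 / (1 − 0.4786) = 1.918
Loading dose = maintenance dose × R = 733 × 1.918 ≈ 1410 mg

1410 mg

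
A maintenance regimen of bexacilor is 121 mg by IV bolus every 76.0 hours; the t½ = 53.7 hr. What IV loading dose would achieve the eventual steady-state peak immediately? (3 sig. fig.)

194 mg

k = ln 2 / 53.7 = 0.01291 hr⁻¹
Accumulation ratio R = 1 / (1 − e^(−kτ)) = 1 / (1 − e^(−0.01291×76.0)) = 1 / (1 − 0.3749) = 1.600
Loading dose = maintenance dose × R = 121 × 1.600 ≈ 194 mg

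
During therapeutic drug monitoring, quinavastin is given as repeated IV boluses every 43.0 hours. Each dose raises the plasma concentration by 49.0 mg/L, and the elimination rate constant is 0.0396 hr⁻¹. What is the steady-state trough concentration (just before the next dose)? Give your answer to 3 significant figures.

10.9 mg/L

Fraction remaining after one interval: e^(−kτ) = e^(−0.03960 × 43.0) = 0.1822
R = 1 / (1 − 0.1822) = 1.223
Css,max = 49.0 × 1.223 = 59.91 mg/L
Css,min = Css,max × e^(−kτ) = 59.91 × 0.1822 ≈ 10.9 mg/L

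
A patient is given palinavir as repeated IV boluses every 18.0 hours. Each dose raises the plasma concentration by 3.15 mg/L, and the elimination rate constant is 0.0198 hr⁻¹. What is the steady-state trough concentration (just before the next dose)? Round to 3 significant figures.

Fraction remaining after one interval: e^(−kτ) = e^(−0.01980 × 18.0) = 0.7002
R = 1 / (1 − 0.7002) = 3.335
Css,max = 3.15 × 3.335 = 10.51 mg/L
Css,min = Css,max × e^(−kτ) = 10.51 × 0.7002 ≈ 7.36 mg/L

7.36 mg/L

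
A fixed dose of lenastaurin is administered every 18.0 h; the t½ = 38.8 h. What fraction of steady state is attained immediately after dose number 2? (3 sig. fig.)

k = ln 2 / 38.8 = 0.01786 h⁻¹
f_n = 1 − e^(−nkτ) = 1 − e^(−2 × 0.01786 × 18.0) = 1 − e^(−0.6431) = 1 − 0.5256 ≈ 0.474

0.474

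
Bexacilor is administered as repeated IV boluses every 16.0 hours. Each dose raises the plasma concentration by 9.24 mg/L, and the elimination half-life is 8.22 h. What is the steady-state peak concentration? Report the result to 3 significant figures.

k = ln 2 / 8.22 = 0.08432 h⁻¹
Fraction remaining after one interval: e^(−kτ) = e^(−0.08432 × 16.0) = 0.2594
R = 1 / (1 − 0.2594) = 1.350
Css,max = 9.24 × 1.350 ≈ 12.5 mg/L

12.5 mg/L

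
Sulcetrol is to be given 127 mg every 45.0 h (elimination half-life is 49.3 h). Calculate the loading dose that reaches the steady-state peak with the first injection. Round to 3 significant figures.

k = ln 2 / 49.3 = 0.01406 h⁻¹
Accumulation ratio R = 1 / (1 − e^(−kτ)) = 1 / (1 − e^(−0.01406×45.0)) = 1 / (1 − 0.5312) = 2.133
Loading dose = maintenance dose × R = 127 × 2.133 ≈ 271 mg

271 mg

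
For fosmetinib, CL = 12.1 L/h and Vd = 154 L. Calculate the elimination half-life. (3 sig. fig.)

k = CL / V = 12.1 / 154 = 0.07857 h⁻¹
t½ = ln 2 / k = ln 2 / 0.07857 ≈ 8.82 hours

8.82 hours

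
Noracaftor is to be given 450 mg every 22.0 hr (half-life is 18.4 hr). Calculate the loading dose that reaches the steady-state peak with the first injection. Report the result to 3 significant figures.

k = ln 2 / 18.4 = 0.03767 hr⁻¹
Accumulation ratio R = 1 / (1 − e^(−kτ)) = 1 / (1 − e^(−0.03767×22.0)) = 1 / (1 − 0.4366) = 1.775
Loading dose = maintenance dose × R = 450 × 1.775 ≈ 799 mg

799 mg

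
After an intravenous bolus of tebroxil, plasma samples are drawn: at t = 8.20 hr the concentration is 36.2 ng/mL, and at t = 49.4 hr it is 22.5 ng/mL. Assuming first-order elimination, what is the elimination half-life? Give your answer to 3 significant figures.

k = ln(C₁/C₂) / (t₂ − t₁) = ln(36.2/22.5) / (49.4 − 8.20)
  = 0.4755 / 41.20 = 0.01154 hr⁻¹
t½ = ln 2 / k = ln 2 / 0.01154 ≈ 60.1 hours

60.1 hours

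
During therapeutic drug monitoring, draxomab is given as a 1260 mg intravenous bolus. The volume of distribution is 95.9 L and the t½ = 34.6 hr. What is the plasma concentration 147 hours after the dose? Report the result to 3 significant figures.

0.691 mg/L

C₀ = dose / V = 1260 / 95.9 = 13.14 mg/L
k = ln 2 / 34.6 = 0.02003 hr⁻¹
C(t) = C₀ e^(−kt) = 13.14 × e^(−0.02003 × 147) = 13.14 × e^(−2.945) = 13.14 × 0.05261 ≈ 0.691 mg/L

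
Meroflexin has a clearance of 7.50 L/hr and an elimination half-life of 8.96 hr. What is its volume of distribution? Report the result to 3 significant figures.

k = ln 2 / t½ = ln 2 / 8.96 = 0.07736 hr⁻¹
V = CL / k = 7.50 / 0.07736 ≈ 96.9 L

96.9 L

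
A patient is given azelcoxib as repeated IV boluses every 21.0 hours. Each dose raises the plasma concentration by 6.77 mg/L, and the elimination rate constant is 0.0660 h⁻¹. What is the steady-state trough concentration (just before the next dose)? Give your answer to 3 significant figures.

2.26 mg/L

Fraction remaining after one interval: e^(−kτ) = e^(−0.06600 × 21.0) = 0.2501
R = 1 / (1 − 0.2501) = 1.333
Css,max = 6.77 × 1.333 = 9.028 mg/L
Css,min = Css,max × e^(−kτ) = 9.028 × 0.2501 ≈ 2.26 mg/L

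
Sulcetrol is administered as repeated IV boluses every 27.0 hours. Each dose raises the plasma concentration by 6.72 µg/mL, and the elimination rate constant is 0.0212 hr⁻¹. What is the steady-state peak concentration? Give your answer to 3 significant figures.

15.4 µg/mL

Fraction remaining after one interval: e^(−kτ) = e^(−0.02120 × 27.0) = 0.5642
R = 1 / (1 − 0.5642) = 2.294
Css,max = 6.72 × 2.294 ≈ 15.4 µg/mL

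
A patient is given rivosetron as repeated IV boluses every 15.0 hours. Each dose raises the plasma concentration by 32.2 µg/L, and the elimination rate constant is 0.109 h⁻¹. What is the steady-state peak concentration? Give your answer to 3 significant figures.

Fraction remaining after one interval: e^(−kτ) = e^(−0.1090 × 15.0) = 0.1950
R = 1 / (1 − 0.1950) = 1.242
Css,max = 32.2 × 1.242 ≈ 40.0 µg/L

40.0 µg/L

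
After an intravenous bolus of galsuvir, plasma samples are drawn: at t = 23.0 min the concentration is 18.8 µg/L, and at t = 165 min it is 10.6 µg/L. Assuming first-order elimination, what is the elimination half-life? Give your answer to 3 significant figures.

172 minutes

k = ln(C₁/C₂) / (t₂ − t₁) = ln(18.8/10.6) / (165 − 23.0)
  = 0.5730 / 142.0 = 0.004035 min⁻¹
t½ = ln 2 / k = ln 2 / 0.004035 ≈ 172 minutes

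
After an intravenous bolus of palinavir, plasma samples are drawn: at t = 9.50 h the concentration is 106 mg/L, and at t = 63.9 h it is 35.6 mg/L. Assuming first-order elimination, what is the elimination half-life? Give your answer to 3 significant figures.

34.6 hours

k = ln(C₁/C₂) / (t₂ − t₁) = ln(106/35.6) / (63.9 − 9.50)
  = 1.091 / 54.40 = 0.02006 h⁻¹
t½ = ln 2 / k = ln 2 / 0.02006 ≈ 34.6 hours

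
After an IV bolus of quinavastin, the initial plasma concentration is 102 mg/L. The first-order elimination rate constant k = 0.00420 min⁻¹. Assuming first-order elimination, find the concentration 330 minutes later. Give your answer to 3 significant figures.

25.5 mg/L

C(t) = C₀ e^(−kt) = 102 × e^(−0.004200 × 330) = 102 × e^(−1.386) = 102 × 0.2501 ≈ 25.5 mg/L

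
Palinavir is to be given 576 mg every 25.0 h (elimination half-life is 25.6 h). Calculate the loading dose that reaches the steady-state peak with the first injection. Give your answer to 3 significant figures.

1170 mg

k = ln 2 / 25.6 = 0.02708 h⁻¹
Accumulation ratio R = 1 / (1 − e^(−kτ)) = 1 / (1 − e^(−0.02708×25.0)) = 1 / (1 − 0.5082) = 2.033
Loading dose = maintenance dose × R = 576 × 2.033 ≈ 1170 mg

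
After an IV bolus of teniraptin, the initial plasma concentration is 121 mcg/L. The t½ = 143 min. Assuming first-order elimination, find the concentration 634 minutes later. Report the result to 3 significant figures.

k = ln 2 / 143 = 0.004847 min⁻¹
634 min is 4.434 half-lives, so C = 121 × (1/2)^4.434 = 121 × 0.04628 ≈ 5.60 mcg/L

5.60 mcg/L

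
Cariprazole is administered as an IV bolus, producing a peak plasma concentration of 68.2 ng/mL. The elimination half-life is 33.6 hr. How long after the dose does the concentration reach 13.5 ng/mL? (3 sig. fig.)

78.5 hours

k = ln 2 / 33.6 = 0.02063 hr⁻¹
C(t) = C₀ e^(−kt)  ⇒  t = ln(C₀/C) / k
t = ln(68.2/13.5) / 0.02063 = 1.620 / 0.02063 ≈ 78.5 hours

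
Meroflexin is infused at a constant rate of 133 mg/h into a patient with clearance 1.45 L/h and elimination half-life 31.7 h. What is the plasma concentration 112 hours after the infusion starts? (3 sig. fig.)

83.8 mg/L

Css = rate / CL = 133 / 1.45 = 91.72 mg/L
k = ln 2 / 31.7 = 0.02187 h⁻¹
C(t) = Css (1 − e^(−kt)) = 91.72 × (1 − e^(−2.449)) = 91.72 × 0.9136 ≈ 83.8 mg/L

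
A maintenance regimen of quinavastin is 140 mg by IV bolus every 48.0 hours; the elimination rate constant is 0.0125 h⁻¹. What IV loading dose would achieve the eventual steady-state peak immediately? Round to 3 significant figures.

310 mg

Accumulation ratio R = 1 / (1 − e^(−kτ)) = 1 / (1 − e^(−0.01250×48.0)) = 1 / (1 − 0.5488) = 2.216
Loading dose = maintenance dose × R = 140 × 2.216 ≈ 310 mg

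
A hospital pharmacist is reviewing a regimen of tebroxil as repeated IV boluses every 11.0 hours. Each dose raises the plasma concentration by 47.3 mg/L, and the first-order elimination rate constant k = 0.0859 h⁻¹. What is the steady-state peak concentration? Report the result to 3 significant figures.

77.4 mg/L

Fraction remaining after one interval: e^(−kτ) = e^(−0.08590 × 11.0) = 0.3887
R = 1 / (1 − 0.3887) = 1.636
Css,max = 47.3 × 1.636 ≈ 77.4 mg/L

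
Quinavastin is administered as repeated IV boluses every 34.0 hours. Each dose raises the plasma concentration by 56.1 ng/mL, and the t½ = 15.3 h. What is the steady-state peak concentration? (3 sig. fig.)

71.4 ng/mL

k = ln 2 / 15.3 = 0.04530 h⁻¹
Fraction remaining after one interval: e^(−kτ) = e^(−0.04530 × 34.0) = 0.2143
R = 1 / (1 − 0.2143) = 1.273
Css,max = 56.1 × 1.273 ≈ 71.4 ng/mL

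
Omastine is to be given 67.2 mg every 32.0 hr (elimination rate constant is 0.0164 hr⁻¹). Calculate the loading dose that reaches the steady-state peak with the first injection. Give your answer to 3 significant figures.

Accumulation ratio R = 1 / (1 − e^(−kτ)) = 1 / (1 − e^(−0.01640×32.0)) = 1 / (1 − 0.5917) = 2.449
Loading dose = maintenance dose × R = 67.2 × 2.449 ≈ 165 mg

165 mg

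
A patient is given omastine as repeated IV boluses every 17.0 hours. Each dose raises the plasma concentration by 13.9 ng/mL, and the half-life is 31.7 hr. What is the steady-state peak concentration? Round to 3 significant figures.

44.8 ng/mL

k = ln 2 / 31.7 = 0.02187 hr⁻¹
Fraction remaining after one interval: e^(−kτ) = e^(−0.02187 × 17.0) = 0.6895
R = 1 / (1 − 0.6895) = 3.221
Css,max = 13.9 × 3.221 ≈ 44.8 ng/mL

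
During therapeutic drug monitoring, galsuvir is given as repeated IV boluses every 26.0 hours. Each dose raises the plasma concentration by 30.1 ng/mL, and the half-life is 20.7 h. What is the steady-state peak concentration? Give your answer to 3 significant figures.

51.8 ng/mL

k = ln 2 / 20.7 = 0.03349 h⁻¹
Fraction remaining after one interval: e^(−kτ) = e^(−0.03349 × 26.0) = 0.4187
R = 1 / (1 − 0.4187) = 1.720
Css,max = 30.1 × 1.720 ≈ 51.8 ng/mL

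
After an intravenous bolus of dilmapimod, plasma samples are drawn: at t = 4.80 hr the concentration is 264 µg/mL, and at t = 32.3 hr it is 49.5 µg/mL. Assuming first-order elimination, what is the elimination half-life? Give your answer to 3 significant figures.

k = ln(C₁/C₂) / (t₂ − t₁) = ln(264/49.5) / (32.3 − 4.80)
  = 1.674 / 27.50 = 0.06087 hr⁻¹
t½ = ln 2 / k = ln 2 / 0.06087 ≈ 11.4 hours

11.4 hours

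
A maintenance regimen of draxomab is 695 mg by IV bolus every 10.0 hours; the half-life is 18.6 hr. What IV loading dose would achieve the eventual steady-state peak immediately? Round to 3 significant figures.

2230 mg

k = ln 2 / 18.6 = 0.03727 hr⁻¹
Accumulation ratio R = 1 / (1 − e^(−kτ)) = 1 / (1 − e^(−0.03727×10.0)) = 1 / (1 − 0.6889) = 3.214
Loading dose = maintenance dose × R = 695 × 3.214 ≈ 2230 mg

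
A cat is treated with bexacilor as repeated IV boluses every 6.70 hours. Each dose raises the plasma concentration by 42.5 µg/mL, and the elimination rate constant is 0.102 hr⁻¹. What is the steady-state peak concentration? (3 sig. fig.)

85.8 µg/mL

Fraction remaining after one interval: e^(−kτ) = e^(−0.1020 × 6.70) = 0.5049
R = 1 / (1 − 0.5049) = 2.020
Css,max = 42.5 × 2.020 ≈ 85.8 µg/mL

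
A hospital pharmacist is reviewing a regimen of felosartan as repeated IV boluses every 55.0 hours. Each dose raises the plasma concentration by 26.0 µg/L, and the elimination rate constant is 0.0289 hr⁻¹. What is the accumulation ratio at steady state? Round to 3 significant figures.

1.26

Fraction remaining after one interval: e^(−kτ) = e^(−0.02890 × 55.0) = 0.2040
R = 1 / (1 − 0.2040) = 1 / 0.7960 ≈ 1.26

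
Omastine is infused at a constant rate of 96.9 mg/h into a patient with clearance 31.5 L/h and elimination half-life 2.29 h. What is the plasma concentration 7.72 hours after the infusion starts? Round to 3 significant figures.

2.78 mg/L

Css = rate / CL = 96.9 / 31.5 = 3.076 mg/L
k = ln 2 / 2.29 = 0.3027 h⁻¹
C(t) = Css (1 − e^(−kt)) = 3.076 × (1 − e^(−2.337)) = 3.076 × 0.9034 ≈ 2.78 mg/L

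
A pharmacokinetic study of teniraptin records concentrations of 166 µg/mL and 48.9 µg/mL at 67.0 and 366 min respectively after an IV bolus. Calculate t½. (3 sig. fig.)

170 minutes

k = ln(C₁/C₂) / (t₂ − t₁) = ln(166/48.9) / (366 − 67.0)
  = 1.222 / 299.0 = 0.004088 min⁻¹
t½ = ln 2 / k = ln 2 / 0.004088 ≈ 170 minutes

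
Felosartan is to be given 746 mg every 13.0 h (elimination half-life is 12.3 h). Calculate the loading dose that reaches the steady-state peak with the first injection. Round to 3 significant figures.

1440 mg

k = ln 2 / 12.3 = 0.05635 h⁻¹
Accumulation ratio R = 1 / (1 − e^(−kτ)) = 1 / (1 − e^(−0.05635×13.0)) = 1 / (1 − 0.4807) = 1.926
Loading dose = maintenance dose × R = 746 × 1.926 ≈ 1440 mg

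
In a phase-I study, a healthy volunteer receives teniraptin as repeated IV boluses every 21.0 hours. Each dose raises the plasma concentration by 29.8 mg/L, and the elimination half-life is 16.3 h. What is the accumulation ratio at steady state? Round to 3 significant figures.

k = ln 2 / 16.3 = 0.04252 h⁻¹
Fraction remaining after one interval: e^(−kτ) = e^(−0.04252 × 21.0) = 0.4094
R = 1 / (1 − 0.4094) = 1 / 0.5906 ≈ 1.69

1.69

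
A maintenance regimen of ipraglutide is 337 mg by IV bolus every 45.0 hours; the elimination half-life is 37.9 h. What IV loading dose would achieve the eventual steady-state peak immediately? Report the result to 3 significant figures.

601 mg

k = ln 2 / 37.9 = 0.01829 h⁻¹
Accumulation ratio R = 1 / (1 − e^(−kτ)) = 1 / (1 − e^(−0.01829×45.0)) = 1 / (1 − 0.4391) = 1.783
Loading dose = maintenance dose × R = 337 × 1.783 ≈ 601 mg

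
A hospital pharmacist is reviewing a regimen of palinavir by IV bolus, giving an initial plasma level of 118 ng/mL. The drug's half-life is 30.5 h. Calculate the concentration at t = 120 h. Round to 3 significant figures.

7.72 ng/mL

k = ln 2 / 30.5 = 0.02273 h⁻¹
120 h is 3.934 half-lives, so C = 118 × (1/2)^3.934 = 118 × 0.06541 ≈ 7.72 ng/mL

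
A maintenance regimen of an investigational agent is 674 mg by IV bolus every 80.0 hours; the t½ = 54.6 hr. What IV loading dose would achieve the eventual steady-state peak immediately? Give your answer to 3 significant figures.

1060 mg

k = ln 2 / 54.6 = 0.01270 hr⁻¹
Accumulation ratio R = 1 / (1 − e^(−kτ)) = 1 / (1 − e^(−0.01270×80.0)) = 1 / (1 − 0.3622) = 1.568
Loading dose = maintenance dose × R = 674 × 1.568 ≈ 1060 mg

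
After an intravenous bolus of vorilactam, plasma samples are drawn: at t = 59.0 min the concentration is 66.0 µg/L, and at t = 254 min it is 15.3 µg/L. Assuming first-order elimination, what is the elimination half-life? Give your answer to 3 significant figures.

k = ln(C₁/C₂) / (t₂ − t₁) = ln(66.0/15.3) / (254 − 59.0)
  = 1.462 / 195.0 = 0.007496 min⁻¹
t½ = ln 2 / k = ln 2 / 0.007496 ≈ 92.5 minutes

92.5 minutes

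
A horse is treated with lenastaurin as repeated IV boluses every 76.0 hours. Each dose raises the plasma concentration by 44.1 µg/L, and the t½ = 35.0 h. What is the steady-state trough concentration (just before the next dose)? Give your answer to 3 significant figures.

12.6 µg/L

k = ln 2 / 35.0 = 0.01980 h⁻¹
Fraction remaining after one interval: e^(−kτ) = e^(−0.01980 × 76.0) = 0.2220
R = 1 / (1 − 0.2220) = 1.285
Css,max = 44.1 × 1.285 = 56.68 µg/L
Css,min = Css,max × e^(−kτ) = 56.68 × 0.2220 ≈ 12.6 µg/L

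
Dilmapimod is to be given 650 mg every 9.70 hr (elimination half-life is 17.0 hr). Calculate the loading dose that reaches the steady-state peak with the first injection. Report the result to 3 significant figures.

1990 mg

k = ln 2 / 17.0 = 0.04077 hr⁻¹
Accumulation ratio R = 1 / (1 − e^(−kτ)) = 1 / (1 − e^(−0.04077×9.70)) = 1 / (1 − 0.6733) = 3.061
Loading dose = maintenance dose × R = 650 × 3.061 ≈ 1990 mg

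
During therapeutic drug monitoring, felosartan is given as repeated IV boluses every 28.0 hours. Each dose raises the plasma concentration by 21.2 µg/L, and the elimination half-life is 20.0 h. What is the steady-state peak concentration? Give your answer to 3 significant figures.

34.1 µg/L

k = ln 2 / 20.0 = 0.03466 h⁻¹
Fraction remaining after one interval: e^(−kτ) = e^(−0.03466 × 28.0) = 0.3789
R = 1 / (1 − 0.3789) = 1.610
Css,max = 21.2 × 1.610 ≈ 34.1 µg/L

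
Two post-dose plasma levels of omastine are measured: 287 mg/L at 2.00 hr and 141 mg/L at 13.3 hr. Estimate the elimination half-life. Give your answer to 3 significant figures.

k = ln(C₁/C₂) / (t₂ − t₁) = ln(287/141) / (13.3 − 2.00)
  = 0.7107 / 11.30 = 0.06290 hr⁻¹
t½ = ln 2 / k = ln 2 / 0.06290 ≈ 11.0 hours

11.0 hours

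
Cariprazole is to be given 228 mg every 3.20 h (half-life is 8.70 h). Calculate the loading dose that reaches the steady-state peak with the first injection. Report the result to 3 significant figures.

1010 mg

k = ln 2 / 8.70 = 0.07967 h⁻¹
Accumulation ratio R = 1 / (1 − e^(−kτ)) = 1 / (1 − e^(−0.07967×3.20)) = 1 / (1 − 0.7750) = 4.444
Loading dose = maintenance dose × R = 228 × 4.444 ≈ 1010 mg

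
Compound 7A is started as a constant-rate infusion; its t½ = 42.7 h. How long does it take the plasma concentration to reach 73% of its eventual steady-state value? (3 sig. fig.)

k = ln 2 / 42.7 = 0.01623 h⁻¹
f = 1 − e^(−kt)  ⇒  t = −ln(1 − f) / k
t = −ln(1 − 0.73) / 0.01623 = 1.309 / 0.01623 ≈ 80.7 hours

80.7 hours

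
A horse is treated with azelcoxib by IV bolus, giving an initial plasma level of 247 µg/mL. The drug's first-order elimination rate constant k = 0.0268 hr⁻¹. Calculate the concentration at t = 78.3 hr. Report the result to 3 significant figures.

C(t) = C₀ e^(−kt) = 247 × e^(−0.02680 × 78.3) = 247 × e^(−2.098) = 247 × 0.1226 ≈ 30.3 µg/mL

30.3 µg/mL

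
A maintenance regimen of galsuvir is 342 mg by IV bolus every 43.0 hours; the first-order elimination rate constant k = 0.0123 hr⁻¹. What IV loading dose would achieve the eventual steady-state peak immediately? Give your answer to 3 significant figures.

833 mg

Accumulation ratio R = 1 / (1 − e^(−kτ)) = 1 / (1 − e^(−0.01230×43.0)) = 1 / (1 − 0.5893) = 2.435
Loading dose = maintenance dose × R = 342 × 2.435 ≈ 833 mg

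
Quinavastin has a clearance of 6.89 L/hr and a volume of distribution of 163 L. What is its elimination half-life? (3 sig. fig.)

k = CL / V = 6.89 / 163 = 0.04227 hr⁻¹
t½ = ln 2 / k = ln 2 / 0.04227 ≈ 16.4 hours

16.4 hours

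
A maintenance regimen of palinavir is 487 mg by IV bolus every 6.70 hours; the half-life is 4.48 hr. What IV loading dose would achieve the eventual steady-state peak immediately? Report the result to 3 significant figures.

755 mg

k = ln 2 / 4.48 = 0.1547 hr⁻¹
Accumulation ratio R = 1 / (1 − e^(−kτ)) = 1 / (1 − e^(−0.1547×6.70)) = 1 / (1 − 0.3546) = 1.550
Loading dose = maintenance dose × R = 487 × 1.550 ≈ 755 mg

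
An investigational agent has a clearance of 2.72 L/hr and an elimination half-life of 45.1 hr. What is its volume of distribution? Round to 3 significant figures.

177 L

k = ln 2 / t½ = ln 2 / 45.1 = 0.01537 hr⁻¹
V = CL / k = 2.72 / 0.01537 ≈ 177 L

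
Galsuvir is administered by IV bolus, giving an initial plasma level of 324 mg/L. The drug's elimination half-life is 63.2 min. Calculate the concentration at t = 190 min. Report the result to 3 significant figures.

k = ln 2 / 63.2 = 0.01097 min⁻¹
C(t) = C₀ e^(−kt) = 324 × e^(−0.01097 × 190) = 324 × e^(−2.084) = 324 × 0.1245 ≈ 40.3 mg/L

40.3 mg/L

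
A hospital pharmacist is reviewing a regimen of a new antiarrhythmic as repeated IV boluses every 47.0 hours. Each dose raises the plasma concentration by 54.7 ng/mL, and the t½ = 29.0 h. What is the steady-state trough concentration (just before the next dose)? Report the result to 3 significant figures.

k = ln 2 / 29.0 = 0.02390 h⁻¹
Fraction remaining after one interval: e^(−kτ) = e^(−0.02390 × 47.0) = 0.3252
R = 1 / (1 − 0.3252) = 1.482
Css,max = 54.7 × 1.482 = 81.06 ng/mL
Css,min = Css,max × e^(−kτ) = 81.06 × 0.3252 ≈ 26.4 ng/mL

26.4 ng/mL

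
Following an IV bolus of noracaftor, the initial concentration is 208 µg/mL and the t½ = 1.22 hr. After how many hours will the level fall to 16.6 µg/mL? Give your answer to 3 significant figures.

k = ln 2 / 1.22 = 0.5682 hr⁻¹
C(t) = C₀ e^(−kt)  ⇒  t = ln(C₀/C) / k
t = ln(208/16.6) / 0.5682 = 2.528 / 0.5682 ≈ 4.45 hours

4.45 hours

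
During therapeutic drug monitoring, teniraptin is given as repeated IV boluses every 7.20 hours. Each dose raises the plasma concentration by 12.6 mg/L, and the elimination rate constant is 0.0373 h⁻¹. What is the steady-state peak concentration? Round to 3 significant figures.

Fraction remaining after one interval: e^(−kτ) = e^(−0.03730 × 7.20) = 0.7645
R = 1 / (1 − 0.7645) = 4.246
Css,max = 12.6 × 4.246 ≈ 53.5 mg/L

53.5 mg/L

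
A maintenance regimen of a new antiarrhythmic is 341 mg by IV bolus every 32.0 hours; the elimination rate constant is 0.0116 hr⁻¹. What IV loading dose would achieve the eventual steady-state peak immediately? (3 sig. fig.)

1100 mg

Accumulation ratio R = 1 / (1 − e^(−kτ)) = 1 / (1 − e^(−0.01160×32.0)) = 1 / (1 − 0.6899) = 3.225
Loading dose = maintenance dose × R = 341 × 3.225 ≈ 1100 mg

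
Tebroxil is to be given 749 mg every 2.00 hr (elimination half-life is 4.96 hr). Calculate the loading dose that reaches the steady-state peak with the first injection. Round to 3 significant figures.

k = ln 2 / 4.96 = 0.1397 hr⁻¹
Accumulation ratio R = 1 / (1 − e^(−kτ)) = 1 / (1 − e^(−0.1397×2.00)) = 1 / (1 − 0.7562) = 4.101
Loading dose = maintenance dose × R = 749 × 4.101 ≈ 3070 mg

3070 mg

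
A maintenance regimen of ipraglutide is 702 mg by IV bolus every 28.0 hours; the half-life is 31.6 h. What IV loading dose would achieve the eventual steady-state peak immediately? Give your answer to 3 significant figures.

1530 mg

k = ln 2 / 31.6 = 0.02194 h⁻¹
Accumulation ratio R = 1 / (1 − e^(−kτ)) = 1 / (1 − e^(−0.02194×28.0)) = 1 / (1 − 0.5411) = 2.179
Loading dose = maintenance dose × R = 702 × 2.179 ≈ 1530 mg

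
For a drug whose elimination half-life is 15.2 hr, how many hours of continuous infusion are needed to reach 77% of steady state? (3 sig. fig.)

k = ln 2 / 15.2 = 0.04560 hr⁻¹
f = 1 − e^(−kt)  ⇒  t = −ln(1 − f) / k
t = −ln(1 − 0.77) / 0.04560 = 1.470 / 0.04560 ≈ 32.2 hours

32.2 hours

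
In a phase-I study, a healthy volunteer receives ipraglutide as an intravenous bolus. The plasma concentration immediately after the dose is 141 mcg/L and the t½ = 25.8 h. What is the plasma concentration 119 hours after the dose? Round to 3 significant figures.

5.76 mcg/L

k = ln 2 / 25.8 = 0.02687 h⁻¹
119 h is 4.612 half-lives, so C = 141 × (1/2)^4.612 = 141 × 0.04088 ≈ 5.76 mcg/L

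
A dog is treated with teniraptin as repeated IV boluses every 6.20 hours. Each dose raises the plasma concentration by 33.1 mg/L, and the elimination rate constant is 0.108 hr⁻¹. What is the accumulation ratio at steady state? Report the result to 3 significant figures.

2.05

Fraction remaining after one interval: e^(−kτ) = e^(−0.1080 × 6.20) = 0.5119
R = 1 / (1 − 0.5119) = 1 / 0.4881 ≈ 2.05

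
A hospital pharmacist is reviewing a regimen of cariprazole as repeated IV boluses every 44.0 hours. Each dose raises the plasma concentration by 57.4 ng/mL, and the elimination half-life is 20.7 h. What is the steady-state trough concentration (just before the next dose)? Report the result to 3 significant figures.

k = ln 2 / 20.7 = 0.03349 h⁻¹
Fraction remaining after one interval: e^(−kτ) = e^(−0.03349 × 44.0) = 0.2292
R = 1 / (1 − 0.2292) = 1.297
Css,max = 57.4 × 1.297 = 74.46 ng/mL
Css,min = Css,max × e^(−kτ) = 74.46 × 0.2292 ≈ 17.1 ng/mL

17.1 ng/mL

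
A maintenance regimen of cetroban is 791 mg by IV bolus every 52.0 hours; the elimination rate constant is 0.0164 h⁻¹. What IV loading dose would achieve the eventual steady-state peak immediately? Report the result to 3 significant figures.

1380 mg

Accumulation ratio R = 1 / (1 − e^(−kτ)) = 1 / (1 − e^(−0.01640×52.0)) = 1 / (1 − 0.4262) = 1.743
Loading dose = maintenance dose × R = 791 × 1.743 ≈ 1380 mg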